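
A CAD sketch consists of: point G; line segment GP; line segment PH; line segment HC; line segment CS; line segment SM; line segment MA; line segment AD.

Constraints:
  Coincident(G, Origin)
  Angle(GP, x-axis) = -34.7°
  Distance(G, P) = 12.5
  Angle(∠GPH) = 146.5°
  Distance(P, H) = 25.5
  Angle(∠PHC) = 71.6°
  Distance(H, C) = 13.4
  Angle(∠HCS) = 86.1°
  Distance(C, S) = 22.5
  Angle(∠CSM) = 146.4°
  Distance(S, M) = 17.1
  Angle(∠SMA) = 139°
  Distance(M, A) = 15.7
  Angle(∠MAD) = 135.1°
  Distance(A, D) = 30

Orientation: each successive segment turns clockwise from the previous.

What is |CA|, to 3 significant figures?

47.7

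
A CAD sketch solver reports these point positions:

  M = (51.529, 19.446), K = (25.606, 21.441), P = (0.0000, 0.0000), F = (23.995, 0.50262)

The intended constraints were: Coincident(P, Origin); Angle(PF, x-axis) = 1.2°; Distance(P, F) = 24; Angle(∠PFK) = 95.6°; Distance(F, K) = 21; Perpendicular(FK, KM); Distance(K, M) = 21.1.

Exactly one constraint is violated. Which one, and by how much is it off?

Distance(K, M) = 21.1 — off by 4.90.

P = (0.00, 0.00) ✓; PF at 1.200° ✓; |PF| = 24.00 ✓; ∠PFK = 95.60° ✓; |FK| = 21.00 ✓; ∠(FK, KM) = 90.00° ✓; |KM| = 26.00 ✗.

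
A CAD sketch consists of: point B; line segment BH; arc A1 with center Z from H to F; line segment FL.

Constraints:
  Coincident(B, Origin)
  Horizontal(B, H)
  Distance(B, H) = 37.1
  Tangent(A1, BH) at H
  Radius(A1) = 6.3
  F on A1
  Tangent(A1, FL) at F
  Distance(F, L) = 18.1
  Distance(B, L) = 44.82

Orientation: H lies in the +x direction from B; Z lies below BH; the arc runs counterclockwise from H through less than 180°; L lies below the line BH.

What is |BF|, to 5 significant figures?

32.216

Checks: |ZF| = 6.300 ✓; ∠(ZF, FL) = 90.00° ✓; |FL| = 18.10 ✓; |BL| = 44.82 ✓.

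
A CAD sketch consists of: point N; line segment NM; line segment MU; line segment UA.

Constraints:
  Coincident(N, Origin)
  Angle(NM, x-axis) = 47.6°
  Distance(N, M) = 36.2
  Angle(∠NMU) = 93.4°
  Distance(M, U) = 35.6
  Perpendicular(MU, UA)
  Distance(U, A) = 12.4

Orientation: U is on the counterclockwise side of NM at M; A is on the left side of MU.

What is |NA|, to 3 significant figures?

44.6

N is at the origin; NM runs at 47.6° with length 36.2, so M = 36.2·(cos 47.6°, sin 47.6°) = (24.4, 26.7). ∠NMU = 93.4°, so MU runs at 47.6° + (180° − 93.4°) = 134° from the x-axis; with |MU| = 35.6, U = M + 35.6·(cos 134°, sin 134°) = (-0.409, 52.3). MU ⟂ UA; with |UA| = 12.4 on the left of MU, A = U + 12.4·(-0.717, -0.697) = (-9.30, 43.6). Then |NA| = |A − N| = 44.6.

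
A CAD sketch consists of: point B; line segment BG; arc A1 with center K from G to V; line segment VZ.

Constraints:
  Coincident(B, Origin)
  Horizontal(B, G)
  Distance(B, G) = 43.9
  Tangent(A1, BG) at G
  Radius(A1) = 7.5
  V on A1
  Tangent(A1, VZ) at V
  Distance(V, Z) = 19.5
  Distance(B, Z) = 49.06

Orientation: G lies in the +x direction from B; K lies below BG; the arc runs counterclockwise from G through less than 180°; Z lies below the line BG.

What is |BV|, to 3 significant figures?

37.6

B is at the origin; B and G share the same y with |BG| = 43.9 and G on the +x side, so G = (43.9, 0.00). The tangent condition forces KG to be normal to BG, so K = G + (0, -7.5) = (43.9, -7.50). Since KV ⟂ VZ (tangency), |KZ| = √(7.5² + 19.5²) = 20.9 regardless of where V sits on A1. So Z lies on both circle(B, 49.06) and circle(K, 20.9); the below-BG intersection is Z = (40.2, -28.1). V is the foot of the tangent from Z: V = (36.5, -8.92).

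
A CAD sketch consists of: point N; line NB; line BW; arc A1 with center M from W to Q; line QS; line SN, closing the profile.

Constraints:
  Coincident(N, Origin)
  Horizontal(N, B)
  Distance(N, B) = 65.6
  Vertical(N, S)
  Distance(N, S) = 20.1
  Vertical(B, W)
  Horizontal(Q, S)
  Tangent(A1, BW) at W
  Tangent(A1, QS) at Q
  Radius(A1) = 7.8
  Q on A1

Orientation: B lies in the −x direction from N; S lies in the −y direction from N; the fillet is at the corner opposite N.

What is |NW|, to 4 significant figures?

66.74

N is at the origin; NB is horizontal with |NB| = 65.6 and B on the −x side, so B = (-65.60, 0.000). NS is vertical with |NS| = 20.1 and S on the −y side, so S = (0.000, -20.10). The virtual corner opposite N is at (-65.60, -20.10). Since A1 is tangent to BW there, MW ⟂ BW and tangency of A1 to QS means the radius MQ is perpendicular to QS, with radius 7.8, so the center M sits 7.8 in from both sides at M = (-57.80, -12.30). That places the tangent points at W = (-65.60, -12.30) on BW and Q = (-57.80, -20.10) on QS. Then |NW| = |W − N| = 66.74.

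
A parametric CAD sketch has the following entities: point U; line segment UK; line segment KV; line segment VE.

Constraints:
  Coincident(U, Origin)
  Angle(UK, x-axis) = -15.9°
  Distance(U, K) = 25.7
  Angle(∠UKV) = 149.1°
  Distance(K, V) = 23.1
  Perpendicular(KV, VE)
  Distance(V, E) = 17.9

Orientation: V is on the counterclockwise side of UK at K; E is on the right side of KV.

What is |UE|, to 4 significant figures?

54.83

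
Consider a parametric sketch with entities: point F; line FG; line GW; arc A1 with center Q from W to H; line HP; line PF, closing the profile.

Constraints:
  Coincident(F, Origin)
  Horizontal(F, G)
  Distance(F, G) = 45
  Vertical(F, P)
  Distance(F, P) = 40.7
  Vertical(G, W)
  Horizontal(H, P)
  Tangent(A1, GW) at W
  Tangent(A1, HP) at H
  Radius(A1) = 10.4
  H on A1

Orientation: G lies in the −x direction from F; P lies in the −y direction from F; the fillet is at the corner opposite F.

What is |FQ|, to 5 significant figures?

45.992

F and P share the same x with |FP| = 40.7 and P on the −y side, so P = (0.0000, -40.700). The virtual corner opposite F is at (-45.000, -40.700). Since A1 is tangent to GW there, QW ⟂ GW and since A1 is tangent to HP there, QH ⟂ HP, with radius 10.4, so the center Q sits 10.4 in from both sides at Q = (-34.600, -30.300). Then |FQ| = |Q − F| = 45.992.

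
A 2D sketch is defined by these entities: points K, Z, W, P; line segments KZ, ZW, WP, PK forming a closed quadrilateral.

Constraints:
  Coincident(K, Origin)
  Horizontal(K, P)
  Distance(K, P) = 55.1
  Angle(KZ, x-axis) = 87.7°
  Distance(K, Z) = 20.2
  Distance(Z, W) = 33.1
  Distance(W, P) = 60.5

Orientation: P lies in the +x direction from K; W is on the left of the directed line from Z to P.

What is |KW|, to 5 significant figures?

51.594

Checks: |ZW| = 33.10 ✓; |WP| = 60.50 ✓.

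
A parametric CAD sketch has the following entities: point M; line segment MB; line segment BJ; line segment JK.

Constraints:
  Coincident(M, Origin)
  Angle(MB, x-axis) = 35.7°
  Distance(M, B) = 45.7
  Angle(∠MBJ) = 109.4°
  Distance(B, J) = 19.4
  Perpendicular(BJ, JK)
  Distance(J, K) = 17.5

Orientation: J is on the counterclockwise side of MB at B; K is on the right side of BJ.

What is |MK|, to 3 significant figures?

69.8

M is at the origin; MB runs at 35.7° with length 45.7, so B = 45.7·(cos 35.7°, sin 35.7°) = (37.1, 26.7). ∠MBJ = 109.4°, so BJ runs at 35.7° + (180° − 109.4°) = 106° from the x-axis; with |BJ| = 19.4, J = B + 19.4·(cos 106°, sin 106°) = (31.7, 45.3). The perpendicularity gives JK at right angles to BJ; with |JK| = 17.5 on the right of BJ, K = J + 17.5·(0.960, 0.281) = (48.5, 50.2). Then |MK| = |K − M| = 69.8.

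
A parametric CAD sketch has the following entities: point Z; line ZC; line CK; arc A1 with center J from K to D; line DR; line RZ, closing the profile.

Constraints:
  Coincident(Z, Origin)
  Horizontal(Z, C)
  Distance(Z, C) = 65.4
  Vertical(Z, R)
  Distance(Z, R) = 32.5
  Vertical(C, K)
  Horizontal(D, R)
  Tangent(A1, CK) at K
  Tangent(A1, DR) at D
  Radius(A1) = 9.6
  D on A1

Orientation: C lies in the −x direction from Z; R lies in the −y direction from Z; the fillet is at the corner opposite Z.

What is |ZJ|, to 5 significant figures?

60.316

Z is at the origin; ZC is horizontal with |ZC| = 65.4 and C on the −x side, so C = (-65.400, 0.0000). ZR is vertical with |ZR| = 32.5 and R on the −y side, so R = (0.0000, -32.500). The virtual corner opposite Z is at (-65.400, -32.500). Tangency of A1 to CK means the radius JK is perpendicular to CK and since A1 is tangent to DR there, JD ⟂ DR, with radius 9.6, so the center J sits 9.6 in from both sides at J = (-55.800, -22.900). Then |ZJ| = |J − Z| = 60.316.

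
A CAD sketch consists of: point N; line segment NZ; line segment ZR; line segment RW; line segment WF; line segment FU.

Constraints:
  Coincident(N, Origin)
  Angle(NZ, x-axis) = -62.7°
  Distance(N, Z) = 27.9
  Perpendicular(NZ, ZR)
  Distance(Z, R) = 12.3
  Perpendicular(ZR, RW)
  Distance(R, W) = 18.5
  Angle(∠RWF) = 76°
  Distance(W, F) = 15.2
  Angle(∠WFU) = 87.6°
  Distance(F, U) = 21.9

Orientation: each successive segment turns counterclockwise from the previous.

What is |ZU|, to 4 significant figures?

7.226

N is at the origin; NZ runs at -62.7° with length 27.9, so Z = (12.80, -24.79). The perpendicularity gives ZR at right angles to NZ, so ZR runs at 27.30°; with |ZR| = 12.3, R = (23.73, -19.15). ZR is perpendicular to RW, so RW runs at 117.3°; with |RW| = 18.5, W = (15.24, -2.712). ∠RWF = 76.0° gives WF at -138.7° from the x-axis; with |WF| = 15.2, F = (3.822, -12.74). ∠WFU = 87.6° gives FU at -46.30° from the x-axis; with |FU| = 21.9, U = (18.95, -28.58). Then |ZU| = |U − Z| = 7.226.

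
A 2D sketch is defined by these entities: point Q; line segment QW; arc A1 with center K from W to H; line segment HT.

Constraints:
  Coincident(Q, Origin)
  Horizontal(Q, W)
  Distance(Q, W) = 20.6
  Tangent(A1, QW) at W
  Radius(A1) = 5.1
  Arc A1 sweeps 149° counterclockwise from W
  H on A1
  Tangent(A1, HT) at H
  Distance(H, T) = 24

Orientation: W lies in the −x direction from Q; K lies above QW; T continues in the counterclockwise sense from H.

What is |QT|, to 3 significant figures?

44.3

Q is at the origin; Q and W share the same y with |QW| = 20.6 and W on the −x side, so W = (-20.6, 0.00). The tangent condition forces KW to be normal to QW, so K = W + (0, 5.1) = (-20.6, 5.10). On A1, W sits at bearing -90° from K; a 149° counterclockwise sweep puts H at bearing 59°, so H = K + 5.1·(cos 59°, sin 59°) = (-18.0, 9.47). Since A1 is tangent to HT there, KH ⟂ HT, so HT runs along (−sin 59°, cos 59°); with |HT| = 24.0, T = (-38.5, 21.8). Then |QT| = |T − Q| = 44.3.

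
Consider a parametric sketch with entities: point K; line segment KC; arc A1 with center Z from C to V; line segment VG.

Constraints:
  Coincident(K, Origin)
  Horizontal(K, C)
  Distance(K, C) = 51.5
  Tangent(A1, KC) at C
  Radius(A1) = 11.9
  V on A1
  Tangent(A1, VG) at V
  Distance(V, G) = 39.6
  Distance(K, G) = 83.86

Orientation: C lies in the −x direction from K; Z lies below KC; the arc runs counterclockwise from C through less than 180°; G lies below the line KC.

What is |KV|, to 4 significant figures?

64.25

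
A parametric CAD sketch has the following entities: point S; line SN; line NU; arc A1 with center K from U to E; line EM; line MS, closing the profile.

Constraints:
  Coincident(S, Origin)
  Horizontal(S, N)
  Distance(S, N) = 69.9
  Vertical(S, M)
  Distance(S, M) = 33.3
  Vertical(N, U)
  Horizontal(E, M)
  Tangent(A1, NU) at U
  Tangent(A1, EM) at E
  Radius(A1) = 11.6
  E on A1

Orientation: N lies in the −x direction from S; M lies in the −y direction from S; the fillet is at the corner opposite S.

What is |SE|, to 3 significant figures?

67.1

S is at the origin; S and N share the same y with |SN| = 69.9 and N on the −x side, so N = (-69.9, 0.00). S and M share the same x with |SM| = 33.3 and M on the −y side, so M = (0.00, -33.3). The virtual corner opposite S is at (-69.9, -33.3). The tangent condition forces KU to be normal to NU and since A1 is tangent to EM there, KE ⟂ EM, with radius 11.6, so the center K sits 11.6 in from both sides at K = (-58.3, -21.7). That places the tangent points at U = (-69.9, -21.7) on NU and E = (-58.3, -33.3) on EM. Then |SE| = |E − S| = 67.1.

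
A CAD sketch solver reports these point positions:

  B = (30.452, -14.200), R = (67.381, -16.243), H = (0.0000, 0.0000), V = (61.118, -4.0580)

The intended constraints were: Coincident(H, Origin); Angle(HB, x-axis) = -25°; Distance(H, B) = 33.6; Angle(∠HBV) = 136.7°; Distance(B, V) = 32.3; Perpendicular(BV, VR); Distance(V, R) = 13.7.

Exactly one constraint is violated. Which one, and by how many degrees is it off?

Perpendicular(BV, VR) — off by 8.90°.

H = (0.00, 0.00) ✓; HB at -25.00° ✓; |HB| = 33.60 ✓; ∠HBV = 136.7° ✓; |BV| = 32.30 ✓; ∠(BV, VR) = 81.10° ✗; |VR| = 13.70 ✓.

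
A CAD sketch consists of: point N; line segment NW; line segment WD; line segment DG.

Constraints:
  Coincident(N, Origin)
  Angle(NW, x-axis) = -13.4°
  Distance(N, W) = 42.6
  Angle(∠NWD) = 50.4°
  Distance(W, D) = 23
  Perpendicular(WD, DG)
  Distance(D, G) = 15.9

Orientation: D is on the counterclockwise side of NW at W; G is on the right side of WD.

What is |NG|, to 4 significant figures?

48.90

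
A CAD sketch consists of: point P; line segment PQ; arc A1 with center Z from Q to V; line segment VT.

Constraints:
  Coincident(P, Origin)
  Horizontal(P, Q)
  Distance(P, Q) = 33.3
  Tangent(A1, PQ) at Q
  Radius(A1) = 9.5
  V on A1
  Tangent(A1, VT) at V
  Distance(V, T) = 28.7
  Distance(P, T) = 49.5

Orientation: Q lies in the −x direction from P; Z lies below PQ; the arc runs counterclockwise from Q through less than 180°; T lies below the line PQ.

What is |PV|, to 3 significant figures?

44.0

Checks: ∠(ZQ, QP) = 90.00° ✓; |ZV| = 9.500 ✓; ∠(ZV, VT) = 90.00° ✓; |VT| = 28.70 ✓; |PT| = 49.50 ✓.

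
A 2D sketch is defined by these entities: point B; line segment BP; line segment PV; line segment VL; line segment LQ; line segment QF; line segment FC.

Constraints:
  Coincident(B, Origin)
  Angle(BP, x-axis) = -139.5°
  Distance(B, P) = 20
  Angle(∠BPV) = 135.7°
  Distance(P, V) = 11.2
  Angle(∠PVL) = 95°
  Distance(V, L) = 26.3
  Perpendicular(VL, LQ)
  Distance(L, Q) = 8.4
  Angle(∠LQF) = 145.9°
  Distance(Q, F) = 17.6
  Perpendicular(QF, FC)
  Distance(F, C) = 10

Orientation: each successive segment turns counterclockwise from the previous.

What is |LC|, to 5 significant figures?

25.119

B is at the origin; BP runs at -139.5° with length 20.0, so P = (-15.208, -12.989). ∠BPV = 135.7° gives PV at -95.200° from the x-axis; with |PV| = 11.2, V = (-16.223, -24.143). ∠PVL = 95.0° gives VL at -10.200° from the x-axis; with |VL| = 26.3, L = (9.6611, -28.800). The perpendicularity gives LQ at right angles to VL, so LQ runs at 79.800°; with |LQ| = 8.4, Q = (11.149, -20.533). ∠LQF = 145.9° gives QF at 113.90° from the x-axis; with |QF| = 17.6, F = (4.0182, -4.4421). The perpendicularity gives FC at right angles to QF, so FC runs at -156.10°; with |FC| = 10.0, C = (-5.1244, -8.4935). Then |LC| = |C − L| = 25.119.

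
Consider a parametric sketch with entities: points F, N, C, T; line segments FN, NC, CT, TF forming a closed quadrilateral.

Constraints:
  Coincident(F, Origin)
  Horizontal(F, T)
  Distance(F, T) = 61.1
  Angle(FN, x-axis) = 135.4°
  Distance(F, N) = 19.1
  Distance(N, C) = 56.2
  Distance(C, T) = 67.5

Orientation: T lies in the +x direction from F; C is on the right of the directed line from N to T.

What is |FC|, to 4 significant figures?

39.68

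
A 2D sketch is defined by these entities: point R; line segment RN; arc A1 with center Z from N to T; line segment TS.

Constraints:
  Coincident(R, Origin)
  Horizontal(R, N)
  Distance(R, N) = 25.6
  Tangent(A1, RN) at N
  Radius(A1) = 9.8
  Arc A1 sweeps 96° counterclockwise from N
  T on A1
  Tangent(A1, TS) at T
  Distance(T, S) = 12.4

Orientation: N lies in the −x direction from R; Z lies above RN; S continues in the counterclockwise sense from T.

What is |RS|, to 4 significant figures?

28.82

R is at the origin; R and N share the same y with |RN| = 25.6 and N on the −x side, so N = (-25.60, 0.000). The tangent condition forces ZN to be normal to RN, so Z = N + (0, 9.8) = (-25.60, 9.800). On A1, N sits at bearing -90° from Z; a 96° counterclockwise sweep puts T at bearing 6°, so T = Z + 9.8·(cos 6°, sin 6°) = (-15.85, 10.82). Since A1 is tangent to TS there, ZT ⟂ TS, so TS runs along (−sin 6°, cos 6°); with |TS| = 12.4, S = (-17.15, 23.16). Then |RS| = |S − R| = 28.82.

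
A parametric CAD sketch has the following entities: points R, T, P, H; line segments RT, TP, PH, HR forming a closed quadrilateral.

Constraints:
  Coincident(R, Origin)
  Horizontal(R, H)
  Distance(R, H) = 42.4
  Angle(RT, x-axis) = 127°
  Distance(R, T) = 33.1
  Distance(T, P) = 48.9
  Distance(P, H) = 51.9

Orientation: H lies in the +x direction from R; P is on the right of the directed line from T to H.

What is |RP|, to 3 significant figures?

21.0

R is at the origin; RH is horizontal with |RH| = 42.4 and H in +x, so H = (42.4, 0). RT runs at 127.0° with |RT| = 33.1, so T = (-19.9, 26.4). P is determined by |TP| = 48.9 and |PH| = 51.9 together: it lies at the intersection of circle(T, 48.9) and circle(H, 51.9). With |TH| = 67.7, the foot of the radical line on TH is 31.6 from T and the perpendicular offset is √(48.9² − 31.6²) = 37.3. Taking the right-of-TH solution: P = (-5.38, -20.3).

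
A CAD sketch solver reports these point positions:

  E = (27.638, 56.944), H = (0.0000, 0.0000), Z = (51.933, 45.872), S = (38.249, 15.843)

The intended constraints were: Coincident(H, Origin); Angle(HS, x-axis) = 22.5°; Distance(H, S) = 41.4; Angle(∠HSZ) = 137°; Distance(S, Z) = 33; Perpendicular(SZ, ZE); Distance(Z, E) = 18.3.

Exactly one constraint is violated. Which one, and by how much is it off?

Distance(Z, E) = 18.3 — off by 8.40.

H = (0.00, 0.00) ✓; HS at 22.50° ✓; |HS| = 41.40 ✓; ∠HSZ = 137.0° ✓; |SZ| = 33.00 ✓; ∠(SZ, ZE) = 90.00° ✓; |ZE| = 26.70 ✗.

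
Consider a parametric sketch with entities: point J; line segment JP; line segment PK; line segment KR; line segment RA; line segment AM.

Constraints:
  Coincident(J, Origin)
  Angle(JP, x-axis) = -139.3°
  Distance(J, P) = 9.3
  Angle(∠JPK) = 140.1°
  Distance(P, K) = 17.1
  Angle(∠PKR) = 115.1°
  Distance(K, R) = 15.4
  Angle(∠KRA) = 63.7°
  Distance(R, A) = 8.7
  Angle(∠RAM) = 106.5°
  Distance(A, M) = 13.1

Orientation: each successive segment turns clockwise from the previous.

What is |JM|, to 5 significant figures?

19.231

∠KRA = 63.7° gives RA at -0.40000° from the x-axis; with |RA| = 8.7, A = (-22.176, 7.4892). ∠RAM = 106.5° gives AM at -73.900° from the x-axis; with |AM| = 13.1, M = (-18.543, -5.0970). Then |JM| = |M − J| = 19.231.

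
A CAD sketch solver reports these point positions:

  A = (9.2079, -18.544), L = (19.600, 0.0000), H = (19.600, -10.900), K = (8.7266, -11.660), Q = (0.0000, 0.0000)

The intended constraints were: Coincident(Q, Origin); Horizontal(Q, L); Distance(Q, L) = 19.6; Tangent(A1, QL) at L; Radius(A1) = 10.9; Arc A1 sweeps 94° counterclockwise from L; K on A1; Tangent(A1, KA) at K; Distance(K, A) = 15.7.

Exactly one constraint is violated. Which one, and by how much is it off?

Distance(K, A) = 15.7 — off by 8.80.

Q = (0.00, 0.00) ✓; Q.y = 0.00, L.y = 0.00 ✓; |QL| = 19.60 ✓; ∠(HL, LQ) = 90.00° ✓; |HL| = 10.90 ✓; bearing(H→K) − bearing(H→L) = 94.00° ✓; |HK| = 10.90 ✓; ∠(HK, KA) = 90.00° ✓; |KA| = 6.901 ✗.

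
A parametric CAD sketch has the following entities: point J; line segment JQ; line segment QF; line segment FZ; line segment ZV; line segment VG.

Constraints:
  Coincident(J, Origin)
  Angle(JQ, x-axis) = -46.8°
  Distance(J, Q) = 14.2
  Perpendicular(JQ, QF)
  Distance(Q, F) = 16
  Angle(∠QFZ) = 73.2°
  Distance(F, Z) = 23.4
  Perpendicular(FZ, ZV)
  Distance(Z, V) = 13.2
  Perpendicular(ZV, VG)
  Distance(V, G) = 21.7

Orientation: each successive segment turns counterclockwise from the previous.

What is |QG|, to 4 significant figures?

3.610

J is at the origin; JQ runs at -46.8° with length 14.2, so Q = (9.721, -10.35). JQ is perpendicular to QF, so QF runs at 43.20°; with |QF| = 16.0, F = (21.38, 0.6014). ∠QFZ = 73.2° gives FZ at 150.0° from the x-axis; with |FZ| = 23.4, Z = (1.119, 12.30). FZ ⟂ ZV, so ZV runs at -120.0°; with |ZV| = 13.2, V = (-5.481, 0.8699). ZV ⟂ VG, so VG runs at -30.00°; with |VG| = 21.7, G = (13.31, -9.980). Then |QG| = |G − Q| = 3.610.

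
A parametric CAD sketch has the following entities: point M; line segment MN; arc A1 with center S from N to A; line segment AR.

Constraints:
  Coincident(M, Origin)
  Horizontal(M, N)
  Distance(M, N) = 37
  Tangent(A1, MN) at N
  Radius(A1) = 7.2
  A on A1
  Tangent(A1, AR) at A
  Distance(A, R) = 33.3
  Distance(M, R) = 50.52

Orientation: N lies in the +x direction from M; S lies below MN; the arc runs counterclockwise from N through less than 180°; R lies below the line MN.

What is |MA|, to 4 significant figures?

30.67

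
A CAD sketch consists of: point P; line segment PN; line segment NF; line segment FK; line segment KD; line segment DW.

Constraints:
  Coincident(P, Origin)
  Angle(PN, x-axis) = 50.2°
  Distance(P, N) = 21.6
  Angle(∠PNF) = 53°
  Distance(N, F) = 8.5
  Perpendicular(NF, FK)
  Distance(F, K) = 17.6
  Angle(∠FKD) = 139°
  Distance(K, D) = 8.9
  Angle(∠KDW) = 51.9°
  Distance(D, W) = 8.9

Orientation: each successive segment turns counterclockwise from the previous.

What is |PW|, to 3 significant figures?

12.1

P is at the origin; PN runs at 50.2° with length 21.6, so N = (13.8, 16.6). ∠PNF = 53.0° gives NF at 177° from the x-axis; with |NF| = 8.5, F = (5.34, 17.0). NF is perpendicular to FK, so FK runs at -92.8°; with |FK| = 17.6, K = (4.48, -0.569). ∠FKD = 139.0° gives KD at -51.8° from the x-axis; with |KD| = 8.9, D = (9.98, -7.56). ∠KDW = 51.9° gives DW at 76.3° from the x-axis; with |DW| = 8.9, W = (12.1, 1.08). Then |PW| = |W − P| = 12.1.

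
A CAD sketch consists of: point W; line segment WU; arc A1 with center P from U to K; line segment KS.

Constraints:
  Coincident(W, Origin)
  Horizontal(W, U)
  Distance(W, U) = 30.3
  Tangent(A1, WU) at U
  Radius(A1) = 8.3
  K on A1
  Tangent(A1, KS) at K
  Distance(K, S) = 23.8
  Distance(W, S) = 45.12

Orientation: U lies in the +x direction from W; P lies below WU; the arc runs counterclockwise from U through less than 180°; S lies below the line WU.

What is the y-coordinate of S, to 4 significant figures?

-33.51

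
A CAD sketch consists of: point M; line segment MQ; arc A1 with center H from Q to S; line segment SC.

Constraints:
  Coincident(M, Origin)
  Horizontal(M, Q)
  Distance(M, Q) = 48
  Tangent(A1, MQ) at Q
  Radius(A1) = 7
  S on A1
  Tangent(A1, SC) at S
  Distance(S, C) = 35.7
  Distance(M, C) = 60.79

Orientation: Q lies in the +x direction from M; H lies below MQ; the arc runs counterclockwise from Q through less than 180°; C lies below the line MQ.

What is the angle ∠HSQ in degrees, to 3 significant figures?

43.4°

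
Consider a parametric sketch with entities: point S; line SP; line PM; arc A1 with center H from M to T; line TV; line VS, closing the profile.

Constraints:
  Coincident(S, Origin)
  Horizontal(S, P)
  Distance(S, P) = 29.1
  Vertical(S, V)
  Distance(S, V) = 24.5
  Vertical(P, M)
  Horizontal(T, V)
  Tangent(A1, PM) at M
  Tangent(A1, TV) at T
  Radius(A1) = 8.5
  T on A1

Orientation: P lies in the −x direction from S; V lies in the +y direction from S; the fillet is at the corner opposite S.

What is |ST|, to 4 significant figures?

32.01

S is at the origin; S and P share the same y with |SP| = 29.1 and P on the −x side, so P = (-29.10, 0.000). S and V share the same x with |SV| = 24.5 and V on the +y side, so V = (0.000, 24.50). The virtual corner opposite S is at (-29.10, 24.50). Tangency of A1 to PM means the radius HM is perpendicular to PM and the tangent condition forces HT to be normal to TV, with radius 8.5, so the center H sits 8.5 in from both sides at H = (-20.60, 16.00). That places the tangent points at M = (-29.10, 16.00) on PM and T = (-20.60, 24.50) on TV. Then |ST| = |T − S| = 32.01.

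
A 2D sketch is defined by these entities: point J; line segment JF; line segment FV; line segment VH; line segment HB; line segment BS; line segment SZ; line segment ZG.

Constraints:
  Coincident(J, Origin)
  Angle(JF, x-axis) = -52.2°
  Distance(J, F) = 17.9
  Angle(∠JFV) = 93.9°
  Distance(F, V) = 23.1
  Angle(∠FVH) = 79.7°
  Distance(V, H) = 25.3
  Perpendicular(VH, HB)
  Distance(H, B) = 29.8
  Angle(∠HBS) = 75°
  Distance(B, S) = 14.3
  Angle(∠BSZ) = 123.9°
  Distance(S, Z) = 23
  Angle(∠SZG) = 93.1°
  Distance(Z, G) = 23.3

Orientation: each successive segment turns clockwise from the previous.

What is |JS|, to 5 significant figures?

11.731

VH ⟂ HB, so HB runs at 31.400°; with |HB| = 29.8, B = (5.9780, 7.6103). ∠HBS = 75.0° gives BS at -73.600° from the x-axis; with |BS| = 14.3, S = (10.015, -6.1079). Then |JS| = |S − J| = 11.731.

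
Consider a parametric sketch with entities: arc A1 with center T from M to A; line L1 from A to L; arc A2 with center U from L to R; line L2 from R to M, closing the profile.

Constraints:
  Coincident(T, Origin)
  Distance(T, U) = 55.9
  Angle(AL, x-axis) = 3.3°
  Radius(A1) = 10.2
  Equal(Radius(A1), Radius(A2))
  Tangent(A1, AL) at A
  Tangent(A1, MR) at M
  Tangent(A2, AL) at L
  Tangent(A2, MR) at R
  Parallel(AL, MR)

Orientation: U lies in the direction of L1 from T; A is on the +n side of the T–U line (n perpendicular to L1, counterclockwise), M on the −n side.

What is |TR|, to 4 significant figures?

56.82

The slot axis is L1's direction at 3.3°, so u = (cos 3.3°, sin 3.3°) = (0.9983, 0.05756) and n = (−sin 3.3°, cos 3.3°) = (-0.05756, 0.9983). T is at the origin and U lies 55.9 along u from T, so U = 55.9·u = (55.81, 3.218). Tangency of A1 to both parallel lines with radius 10.2 puts A and M at T ± 10.2·n: A = (-0.5872, 10.18), M = (0.5872, -10.18). Equal radii place L and R the same way about U: L = U + 10.2·n = (55.22, 13.40), R = U − 10.2·n = (56.39, -6.965). Then |TR| = |R − T| = 56.82.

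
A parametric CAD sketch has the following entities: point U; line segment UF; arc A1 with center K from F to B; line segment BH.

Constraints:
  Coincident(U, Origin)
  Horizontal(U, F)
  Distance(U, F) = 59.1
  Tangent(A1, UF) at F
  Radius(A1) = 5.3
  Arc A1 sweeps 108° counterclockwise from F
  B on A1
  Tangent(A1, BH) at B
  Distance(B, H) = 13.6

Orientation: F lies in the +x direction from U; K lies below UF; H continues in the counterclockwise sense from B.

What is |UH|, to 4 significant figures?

61.56

U is at the origin; U and F share the same y with |UF| = 59.1 and F on the +x side, so F = (59.10, 0.000). The tangent condition forces KF to be normal to UF, so K = F + (0, -5.3) = (59.10, -5.300). On A1, F sits at bearing 90° from K; a 108° counterclockwise sweep puts B at bearing 198°, so B = K + 5.3·(cos 198°, sin 198°) = (54.06, -6.938). Tangency of A1 to BH means the radius KB is perpendicular to BH, so BH runs along (−sin 198°, cos 198°); with |BH| = 13.6, H = (58.26, -19.87). Then |UH| = |H − U| = 61.56.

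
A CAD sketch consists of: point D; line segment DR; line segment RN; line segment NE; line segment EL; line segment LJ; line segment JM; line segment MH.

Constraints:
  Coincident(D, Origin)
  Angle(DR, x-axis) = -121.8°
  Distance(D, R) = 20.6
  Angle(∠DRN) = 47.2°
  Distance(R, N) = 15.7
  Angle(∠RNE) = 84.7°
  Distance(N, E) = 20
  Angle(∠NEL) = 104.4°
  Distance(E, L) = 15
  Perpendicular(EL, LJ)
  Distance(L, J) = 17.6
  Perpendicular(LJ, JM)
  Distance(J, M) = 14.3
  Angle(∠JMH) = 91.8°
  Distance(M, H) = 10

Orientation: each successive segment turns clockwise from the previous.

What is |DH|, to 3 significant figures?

3.16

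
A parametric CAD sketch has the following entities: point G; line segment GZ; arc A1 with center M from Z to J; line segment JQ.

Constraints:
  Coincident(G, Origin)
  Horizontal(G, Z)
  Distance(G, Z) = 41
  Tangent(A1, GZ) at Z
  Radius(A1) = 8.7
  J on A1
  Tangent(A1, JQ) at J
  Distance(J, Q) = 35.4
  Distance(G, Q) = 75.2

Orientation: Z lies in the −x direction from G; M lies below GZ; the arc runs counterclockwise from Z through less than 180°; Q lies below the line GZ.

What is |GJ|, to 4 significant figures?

48.60

G is at the origin; GZ is horizontal with |GZ| = 41.0 and Z on the −x side, so Z = (-41.00, 0.000). The tangent condition forces MZ to be normal to GZ, so M = Z + (0, -8.7) = (-41.00, -8.700). Since MJ ⟂ JQ (tangency), |MQ| = √(8.7² + 35.4²) = 36.45 regardless of where J sits on A1. So Q lies on both circle(G, 75.2) and circle(M, 36.45); the below-GZ intersection is Q = (-66.89, -34.36). J is the foot of the tangent from Q: J = (-48.42, -4.161).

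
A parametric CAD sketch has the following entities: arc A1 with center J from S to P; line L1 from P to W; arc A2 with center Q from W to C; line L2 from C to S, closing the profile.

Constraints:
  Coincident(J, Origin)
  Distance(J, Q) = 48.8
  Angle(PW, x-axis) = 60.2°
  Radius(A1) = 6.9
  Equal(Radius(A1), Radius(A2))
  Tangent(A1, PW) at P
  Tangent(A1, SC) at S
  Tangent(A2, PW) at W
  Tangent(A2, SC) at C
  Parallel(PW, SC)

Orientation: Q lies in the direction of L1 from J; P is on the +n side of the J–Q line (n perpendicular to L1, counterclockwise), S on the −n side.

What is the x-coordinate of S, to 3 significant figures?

5.99

The slot axis is L1's direction at 60.2°, so u = (cos 60.2°, sin 60.2°) = (0.497, 0.868) and n = (−sin 60.2°, cos 60.2°) = (-0.868, 0.497). J is at the origin and Q lies 48.8 along u from J, so Q = 48.8·u = (24.3, 42.3). Tangency of A1 to both parallel lines with radius 6.9 puts P and S at J ± 6.9·n: P = (-5.99, 3.43), S = (5.99, -3.43). So S.x = 5.99.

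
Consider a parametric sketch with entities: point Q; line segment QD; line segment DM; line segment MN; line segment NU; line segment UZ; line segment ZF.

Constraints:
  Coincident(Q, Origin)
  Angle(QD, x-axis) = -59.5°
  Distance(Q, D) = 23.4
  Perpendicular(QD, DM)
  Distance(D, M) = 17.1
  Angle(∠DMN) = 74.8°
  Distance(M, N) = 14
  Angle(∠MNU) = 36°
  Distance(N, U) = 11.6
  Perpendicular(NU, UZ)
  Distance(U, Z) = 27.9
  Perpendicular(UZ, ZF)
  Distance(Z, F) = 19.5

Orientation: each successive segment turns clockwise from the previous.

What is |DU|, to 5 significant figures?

9.6844

∠DMN = 74.8° gives MN at 105.30° from the x-axis; with |MN| = 14.0, N = (-6.5517, -15.337). ∠MNU = 36.0° gives NU at -38.700° from the x-axis; with |NU| = 11.6, U = (2.5013, -22.590). Then |DU| = |U − D| = 9.6844.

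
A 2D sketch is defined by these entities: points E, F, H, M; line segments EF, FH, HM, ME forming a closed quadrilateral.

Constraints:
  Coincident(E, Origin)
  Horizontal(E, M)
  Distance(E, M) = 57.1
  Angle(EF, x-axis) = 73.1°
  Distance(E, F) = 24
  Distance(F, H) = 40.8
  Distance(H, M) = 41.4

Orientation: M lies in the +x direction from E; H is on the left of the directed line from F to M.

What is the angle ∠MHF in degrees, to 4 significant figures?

84.24°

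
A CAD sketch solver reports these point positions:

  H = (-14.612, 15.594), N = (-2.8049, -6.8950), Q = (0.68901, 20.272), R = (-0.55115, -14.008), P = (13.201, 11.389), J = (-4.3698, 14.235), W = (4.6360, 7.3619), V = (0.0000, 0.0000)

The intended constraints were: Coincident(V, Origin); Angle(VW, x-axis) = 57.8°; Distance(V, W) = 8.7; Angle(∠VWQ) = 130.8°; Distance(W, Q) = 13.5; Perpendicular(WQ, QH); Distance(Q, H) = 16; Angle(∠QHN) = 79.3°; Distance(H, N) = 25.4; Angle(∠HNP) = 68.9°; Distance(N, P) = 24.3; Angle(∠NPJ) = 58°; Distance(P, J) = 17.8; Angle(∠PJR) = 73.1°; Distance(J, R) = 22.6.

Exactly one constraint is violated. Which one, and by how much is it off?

Distance(J, R) = 22.6 — off by 5.90.

V = (0.00, 0.00) ✓; VW at 57.80° ✓; |VW| = 8.700 ✓; ∠VWQ = 130.8° ✓; |WQ| = 13.50 ✓; ∠(WQ, QH) = 90.00° ✓; |QH| = 16.00 ✓; ∠QHN = 79.30° ✓; |HN| = 25.40 ✓; ∠HNP = 68.90° ✓; |NP| = 24.30 ✓; ∠NPJ = 58.00° ✓; |PJ| = 17.80 ✓; ∠PJR = 73.10° ✓; |JR| = 28.50 ✗.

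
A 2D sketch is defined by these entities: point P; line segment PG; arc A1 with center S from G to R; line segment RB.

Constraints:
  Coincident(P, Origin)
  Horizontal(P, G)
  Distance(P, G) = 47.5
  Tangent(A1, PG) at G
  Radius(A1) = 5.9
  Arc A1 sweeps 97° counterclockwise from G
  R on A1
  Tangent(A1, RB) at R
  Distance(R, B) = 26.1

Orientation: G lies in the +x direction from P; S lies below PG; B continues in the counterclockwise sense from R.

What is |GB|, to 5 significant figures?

32.634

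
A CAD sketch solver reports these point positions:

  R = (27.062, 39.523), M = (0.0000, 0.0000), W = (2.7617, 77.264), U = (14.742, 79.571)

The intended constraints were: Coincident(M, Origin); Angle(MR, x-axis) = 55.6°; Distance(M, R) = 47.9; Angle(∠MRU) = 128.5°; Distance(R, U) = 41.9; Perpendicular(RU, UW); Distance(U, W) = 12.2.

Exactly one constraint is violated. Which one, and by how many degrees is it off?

Perpendicular(RU, UW) — off by 6.20°.

M = (0.00, 0.00) ✓; MR at 55.60° ✓; |MR| = 47.90 ✓; ∠MRU = 128.5° ✓; |RU| = 41.90 ✓; ∠(RU, UW) = 83.80° ✗; |UW| = 12.20 ✓.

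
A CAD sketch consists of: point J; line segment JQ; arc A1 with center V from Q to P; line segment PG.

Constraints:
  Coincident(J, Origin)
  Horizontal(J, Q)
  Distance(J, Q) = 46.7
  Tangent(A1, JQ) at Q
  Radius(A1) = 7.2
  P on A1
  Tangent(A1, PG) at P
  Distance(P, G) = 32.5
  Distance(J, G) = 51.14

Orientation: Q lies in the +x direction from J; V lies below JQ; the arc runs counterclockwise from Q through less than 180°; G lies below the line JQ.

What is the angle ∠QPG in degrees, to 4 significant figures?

139.8°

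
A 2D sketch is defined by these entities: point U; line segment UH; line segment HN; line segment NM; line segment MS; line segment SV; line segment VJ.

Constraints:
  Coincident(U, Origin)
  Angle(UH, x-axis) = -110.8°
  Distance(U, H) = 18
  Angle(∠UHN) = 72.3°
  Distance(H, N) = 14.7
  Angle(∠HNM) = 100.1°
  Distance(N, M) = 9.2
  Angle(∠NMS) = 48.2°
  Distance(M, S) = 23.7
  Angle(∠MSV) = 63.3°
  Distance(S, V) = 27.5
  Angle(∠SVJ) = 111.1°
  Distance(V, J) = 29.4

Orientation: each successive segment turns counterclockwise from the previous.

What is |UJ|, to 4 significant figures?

41.22

U is at the origin; UH runs at -110.8° with length 18.0, so H = (-6.392, -16.83). ∠UHN = 72.3° gives HN at -3.100° from the x-axis; with |HN| = 14.7, N = (8.287, -17.62). ∠HNM = 100.1° gives NM at 76.80° from the x-axis; with |NM| = 9.2, M = (10.39, -8.665). ∠NMS = 48.2° gives MS at -151.4° from the x-axis; with |MS| = 23.7, S = (-10.42, -20.01). ∠MSV = 63.3° gives SV at -34.70° from the x-axis; with |SV| = 27.5, V = (12.19, -35.67). ∠SVJ = 111.1° gives VJ at 34.20° from the x-axis; with |VJ| = 29.4, J = (36.50, -19.14). Then |UJ| = |J − U| = 41.22.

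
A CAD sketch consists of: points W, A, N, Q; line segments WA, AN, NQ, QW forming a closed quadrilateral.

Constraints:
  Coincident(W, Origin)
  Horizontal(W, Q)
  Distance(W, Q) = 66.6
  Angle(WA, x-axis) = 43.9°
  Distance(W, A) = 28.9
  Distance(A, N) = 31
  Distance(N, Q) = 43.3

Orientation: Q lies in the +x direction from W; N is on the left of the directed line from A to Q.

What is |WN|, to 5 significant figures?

59.744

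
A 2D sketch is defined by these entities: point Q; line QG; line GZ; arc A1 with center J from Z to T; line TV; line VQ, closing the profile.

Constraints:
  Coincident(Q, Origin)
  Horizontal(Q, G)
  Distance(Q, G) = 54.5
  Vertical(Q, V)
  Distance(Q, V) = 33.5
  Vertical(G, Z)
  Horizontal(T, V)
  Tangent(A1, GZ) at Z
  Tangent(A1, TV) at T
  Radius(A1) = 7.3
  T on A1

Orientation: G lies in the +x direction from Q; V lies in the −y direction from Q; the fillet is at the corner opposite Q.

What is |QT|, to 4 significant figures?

57.88

Q is at the origin; Q and G share the same y with |QG| = 54.5 and G on the +x side, so G = (54.50, 0.000). Q and V share the same x with |QV| = 33.5 and V on the −y side, so V = (0.000, -33.50). The virtual corner opposite Q is at (54.50, -33.50). A1 meets GZ tangentially, so JZ is at right angles to GZ and tangency of A1 to TV means the radius JT is perpendicular to TV, with radius 7.3, so the center J sits 7.3 in from both sides at J = (47.20, -26.20). That places the tangent points at Z = (54.50, -26.20) on GZ and T = (47.20, -33.50) on TV. Then |QT| = |T − Q| = 57.88.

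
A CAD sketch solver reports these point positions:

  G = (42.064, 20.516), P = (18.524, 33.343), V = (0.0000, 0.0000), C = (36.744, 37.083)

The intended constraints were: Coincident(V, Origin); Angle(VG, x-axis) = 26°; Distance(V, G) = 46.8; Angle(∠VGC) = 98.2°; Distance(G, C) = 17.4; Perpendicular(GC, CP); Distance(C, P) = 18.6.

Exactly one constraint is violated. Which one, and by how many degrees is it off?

Perpendicular(GC, CP) — off by 6.20°.

V = (0.00, 0.00) ✓; VG at 26.00° ✓; |VG| = 46.80 ✓; ∠VGC = 98.20° ✓; |GC| = 17.40 ✓; ∠(GC, CP) = 83.80° ✗; |CP| = 18.60 ✓.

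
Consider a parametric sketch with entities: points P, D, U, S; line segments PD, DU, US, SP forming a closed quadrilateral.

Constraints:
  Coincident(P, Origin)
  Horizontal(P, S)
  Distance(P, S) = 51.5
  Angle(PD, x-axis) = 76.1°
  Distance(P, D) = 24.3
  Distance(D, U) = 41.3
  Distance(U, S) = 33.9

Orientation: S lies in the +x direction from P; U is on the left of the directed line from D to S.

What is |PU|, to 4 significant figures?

56.83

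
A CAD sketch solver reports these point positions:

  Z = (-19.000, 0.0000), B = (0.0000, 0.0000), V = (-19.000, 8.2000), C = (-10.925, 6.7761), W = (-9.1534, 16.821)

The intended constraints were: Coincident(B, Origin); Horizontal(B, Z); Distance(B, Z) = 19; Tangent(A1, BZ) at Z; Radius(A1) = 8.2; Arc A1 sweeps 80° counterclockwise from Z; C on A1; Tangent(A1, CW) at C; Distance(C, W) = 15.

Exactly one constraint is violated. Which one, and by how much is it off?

Distance(C, W) = 15 — off by 4.80.

B = (0.00, 0.00) ✓; B.y = 0.00, Z.y = 0.00 ✓; |BZ| = 19.00 ✓; ∠(VZ, ZB) = 90.00° ✓; |VZ| = 8.200 ✓; bearing(V→C) − bearing(V→Z) = 80.00° ✓; |VC| = 8.200 ✓; ∠(VC, CW) = 90.00° ✓; |CW| = 10.20 ✗.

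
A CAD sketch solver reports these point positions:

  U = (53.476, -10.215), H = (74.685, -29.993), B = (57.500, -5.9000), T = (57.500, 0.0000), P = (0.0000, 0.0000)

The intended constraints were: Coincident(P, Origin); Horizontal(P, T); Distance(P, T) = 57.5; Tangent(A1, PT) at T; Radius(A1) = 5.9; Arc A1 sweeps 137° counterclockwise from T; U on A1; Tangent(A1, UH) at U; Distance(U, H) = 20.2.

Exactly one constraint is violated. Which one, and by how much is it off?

Distance(U, H) = 20.2 — off by 8.80.

P = (0.00, 0.00) ✓; P.y = 0.00, T.y = 0.00 ✓; |PT| = 57.50 ✓; ∠(BT, TP) = 90.00° ✓; |BT| = 5.900 ✓; bearing(B→U) − bearing(B→T) = 137.0° ✓; |BU| = 5.900 ✓; ∠(BU, UH) = 90.00° ✓; |UH| = 29.00 ✗.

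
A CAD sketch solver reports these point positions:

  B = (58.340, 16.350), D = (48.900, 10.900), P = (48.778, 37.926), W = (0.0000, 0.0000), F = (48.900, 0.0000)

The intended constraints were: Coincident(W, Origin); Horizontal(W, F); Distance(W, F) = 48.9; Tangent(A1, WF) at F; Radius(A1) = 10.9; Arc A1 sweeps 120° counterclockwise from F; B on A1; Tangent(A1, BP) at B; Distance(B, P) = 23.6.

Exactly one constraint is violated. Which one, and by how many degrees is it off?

Tangent(A1, BP) at B — off by 6.10°.

W = (0.00, 0.00) ✓; W.y = 0.00, F.y = 0.00 ✓; |WF| = 48.90 ✓; ∠(DF, FW) = 90.00° ✓; |DF| = 10.90 ✓; bearing(D→B) − bearing(D→F) = 120.0° ✓; |DB| = 10.90 ✓; ∠(DB, BP) = 96.10° ✗; |BP| = 23.60 ✓.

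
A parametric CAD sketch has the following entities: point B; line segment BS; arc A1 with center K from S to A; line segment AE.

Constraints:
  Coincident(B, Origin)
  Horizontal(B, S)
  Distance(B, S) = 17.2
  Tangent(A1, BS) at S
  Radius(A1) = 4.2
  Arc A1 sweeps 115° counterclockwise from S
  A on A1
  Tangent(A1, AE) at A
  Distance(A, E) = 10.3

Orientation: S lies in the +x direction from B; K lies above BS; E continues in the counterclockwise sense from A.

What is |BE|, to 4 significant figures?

22.62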